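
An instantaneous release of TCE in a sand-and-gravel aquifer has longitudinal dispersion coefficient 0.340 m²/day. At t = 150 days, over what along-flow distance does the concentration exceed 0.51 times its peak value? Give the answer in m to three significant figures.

23.4 m

The plume is Gaussian with σ = √(2Dt) = √(2 × 0.340 × 150) = 10.10 m.
C/C_peak = exp(−Δx²/(2σ²)) = 0.51 ⇒ Δx = σ·√(−2 ln 0.51) = 10.10 × 1.160 = 11.72 m.
Width = 2Δx = 23.4 m.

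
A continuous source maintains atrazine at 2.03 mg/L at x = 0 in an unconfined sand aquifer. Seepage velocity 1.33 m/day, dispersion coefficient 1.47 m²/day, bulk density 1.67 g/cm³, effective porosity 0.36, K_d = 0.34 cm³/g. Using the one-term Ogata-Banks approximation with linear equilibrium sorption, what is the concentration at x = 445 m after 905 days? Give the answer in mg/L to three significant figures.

Retardation factor R = 1 + ρ_b·K_d/n = 1 + 1.67 × 0.34/0.36 = 2.577.
Sorption retards both mechanisms: v_R = v/R = 0.5161 m/day, D_R = D/R = 0.5704 m²/day.
v_R·t = 0.5161 × 905 = 467.0705 m; 2√(D_R t) = 45.44 m; argument = (445 − 467.0705)/45.44 = -0.4857.
C = C₀ × ½·erfc(-0.4857) = 2.03 × 0.7539 = 1.53 mg/L.

1.53 mg/L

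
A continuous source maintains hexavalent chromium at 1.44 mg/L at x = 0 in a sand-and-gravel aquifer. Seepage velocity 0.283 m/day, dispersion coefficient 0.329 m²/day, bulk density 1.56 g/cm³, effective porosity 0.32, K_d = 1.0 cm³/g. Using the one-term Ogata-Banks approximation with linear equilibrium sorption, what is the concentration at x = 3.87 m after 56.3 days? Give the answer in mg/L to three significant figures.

0.464 mg/L

Retardation factor R = 1 + ρ_b·K_d/n = 1 + 1.56 × 1.0/0.32 = 5.875.
Sorption retards both mechanisms: v_R = v/R = 0.04817 m/day, D_R = D/R = 0.05600 m²/day.
v_R·t = 0.04817 × 56.3 = 2.711971 m; 2√(D_R t) = 3.551 m; argument = (3.87 − 2.711971)/3.551 = 0.3261.
C = C₀ × ½·erfc(0.3261) = 1.44 × 0.3223 = 0.464 mg/L.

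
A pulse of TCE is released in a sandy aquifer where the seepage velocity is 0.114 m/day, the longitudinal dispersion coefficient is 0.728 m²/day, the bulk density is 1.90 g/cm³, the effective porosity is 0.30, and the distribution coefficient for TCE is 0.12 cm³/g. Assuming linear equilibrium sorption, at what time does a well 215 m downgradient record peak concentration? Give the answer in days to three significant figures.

Retardation factor R = 1 + ρ_b·K_d/n = 1 + 1.90 × 0.12/0.30 = 1.760.
Sorption retards both mechanisms: v_R = v/R = 0.06477 m/day, D_R = D/R = 0.4136 m²/day.
Peak time from v_R²t² + 2D_R t − x² = 0: t = (√(D_R² + v_R²x²) − D_R)/v_R².
√(D_R² + v_R²x²) = √(0.4136² + 0.06477² × 215²) = 13.93; v_R² = 0.004195.
t = (13.93 − 0.4136)/0.004195 = 3220 days.

3220 days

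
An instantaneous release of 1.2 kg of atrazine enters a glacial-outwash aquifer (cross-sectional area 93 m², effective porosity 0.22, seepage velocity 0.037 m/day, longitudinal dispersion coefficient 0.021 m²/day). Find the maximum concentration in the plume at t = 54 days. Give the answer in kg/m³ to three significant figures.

0.0155 kg/m³

The peak of an instantaneous 1D plume sits at x = vt; there the Gaussian factor is 1 and C_max = M/(n_e·A·√(4πDt)), where n_e·A is the pore area the mass is dissolved in.
√(4πDt) = √(4π × 0.021 × 54) = 3.775 m, so C_max = 1.2/(0.22 × 93 × 3.775) = 0.0155 kg/m³.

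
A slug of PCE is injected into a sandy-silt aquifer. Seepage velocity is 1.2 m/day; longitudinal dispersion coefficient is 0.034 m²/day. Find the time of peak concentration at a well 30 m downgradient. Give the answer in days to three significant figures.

25.0 days

For the 1D instantaneous-source solution, setting ∂C/∂t = 0 at fixed x gives v²t² + 2Dt − x² = 0, so t = (√(D² + v²x²) − D)/v².
√(D² + v²x²) = √(0.034² + 1.2² × 30²) = 36.00; v² = 1.44.
t = (36.00 − 0.034)/1.44 = 25.0 days (vs. the pure-advection estimate x/v = 25.0 d).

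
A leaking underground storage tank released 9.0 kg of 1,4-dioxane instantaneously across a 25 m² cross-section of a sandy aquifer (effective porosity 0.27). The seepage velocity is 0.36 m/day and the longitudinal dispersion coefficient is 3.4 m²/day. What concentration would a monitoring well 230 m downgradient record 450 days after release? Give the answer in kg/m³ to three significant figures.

0.00452 kg/m³

For an instantaneous plane source, C(x,t) = M/(n_e·A·√(4πDt)) · exp(−(x−vt)²/(4Dt)), with n_e·A the pore (flow) area.
Plume center vt = 0.36 × 450 = 162 m, so the well at 230 m is 68 m downgradient of the peak.
√(4πDt) = 138.7 m, giving peak height M/(n_e·A·√(4πDt)) = 9.0/(0.27 × 25 × 138.7) = 0.009613 kg/m³.
(x−vt)²/(4Dt) = (68)²/(4 × 3.4 × 450) = 0.7556; exp(−0.7556) = 0.4697.
C = 0.009613 × 0.4697 = 0.00452 kg/m³.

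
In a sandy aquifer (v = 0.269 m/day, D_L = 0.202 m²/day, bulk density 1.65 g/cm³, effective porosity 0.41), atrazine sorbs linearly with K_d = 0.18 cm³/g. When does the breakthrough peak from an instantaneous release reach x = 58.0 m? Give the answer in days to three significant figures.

367 days

Retardation factor R = 1 + ρ_b·K_d/n = 1 + 1.65 × 0.18/0.41 = 1.724.
Sorption retards both mechanisms: v_R = v/R = 0.1560 m/day, D_R = D/R = 0.1172 m²/day.
Peak time from v_R²t² + 2D_R t − x² = 0: t = (√(D_R² + v_R²x²) − D_R)/v_R².
√(D_R² + v_R²x²) = √(0.1172² + 0.1560² × 58.0²) = 9.049; v_R² = 0.02434.
t = (9.049 − 0.1172)/0.02434 = 367 days.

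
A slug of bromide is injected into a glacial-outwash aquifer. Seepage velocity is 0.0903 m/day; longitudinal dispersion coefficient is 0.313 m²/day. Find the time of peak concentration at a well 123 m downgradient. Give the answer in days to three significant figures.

For the 1D instantaneous-source solution, setting ∂C/∂t = 0 at fixed x gives v²t² + 2Dt − x² = 0, so t = (√(D² + v²x²) − D)/v².
√(D² + v²x²) = √(0.313² + 0.0903² × 123²) = 11.11; v² = 0.00815409.
t = (11.11 − 0.313)/0.00815409 = 1320 days (vs. the pure-advection estimate x/v = 1360 d).

1320 days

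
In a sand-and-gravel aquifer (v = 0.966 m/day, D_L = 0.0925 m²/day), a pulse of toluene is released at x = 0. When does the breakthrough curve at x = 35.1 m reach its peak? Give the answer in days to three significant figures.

For the 1D instantaneous-source solution, setting ∂C/∂t = 0 at fixed x gives v²t² + 2Dt − x² = 0, so t = (√(D² + v²x²) − D)/v².
√(D² + v²x²) = √(0.0925² + 0.966² × 35.1²) = 33.91; v² = 0.933156.
t = (33.91 − 0.0925)/0.933156 = 36.2 days (vs. the pure-advection estimate x/v = 36.3 d).

36.2 days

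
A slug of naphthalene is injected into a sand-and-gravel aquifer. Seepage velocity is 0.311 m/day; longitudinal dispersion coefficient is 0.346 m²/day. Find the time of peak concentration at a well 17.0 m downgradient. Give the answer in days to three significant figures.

For the 1D instantaneous-source solution, setting ∂C/∂t = 0 at fixed x gives v²t² + 2Dt − x² = 0, so t = (√(D² + v²x²) − D)/v².
√(D² + v²x²) = √(0.346² + 0.311² × 17.0²) = 5.298; v² = 0.096721.
t = (5.298 − 0.346)/0.096721 = 51.2 days (vs. the pure-advection estimate x/v = 54.7 d).

51.2 days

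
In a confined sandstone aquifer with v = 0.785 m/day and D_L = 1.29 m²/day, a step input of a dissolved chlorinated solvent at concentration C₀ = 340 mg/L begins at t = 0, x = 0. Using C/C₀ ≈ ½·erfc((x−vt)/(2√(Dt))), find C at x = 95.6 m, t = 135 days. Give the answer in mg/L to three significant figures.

242 mg/L

For a continuous step input, C/C₀ ≈ ½·erfc((x−vt)/(2√(Dt))).
vt = 0.785 × 135 = 105.975 m and 2√(Dt) = 2√(1.29 × 135) = 26.39 m.
Argument (x−vt)/(2√(Dt)) = (95.6 − 105.975)/26.39 = -0.3931; ½·erfc(-0.3931) = 0.7109.
C = 340 × 0.7109 = 242 mg/L.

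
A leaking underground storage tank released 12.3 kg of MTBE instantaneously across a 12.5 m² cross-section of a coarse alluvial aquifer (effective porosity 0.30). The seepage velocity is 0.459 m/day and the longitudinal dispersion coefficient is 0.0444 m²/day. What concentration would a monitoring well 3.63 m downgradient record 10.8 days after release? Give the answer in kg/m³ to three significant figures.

0.533 kg/m³

For an instantaneous plane source, C(x,t) = M/(n_e·A·√(4πDt)) · exp(−(x−vt)²/(4Dt)), with n_e·A the pore (flow) area.
Plume center vt = 0.459 × 10.8 = 4.9572 m, so the well at 3.63 m is 1.3272 m upgradient of the peak.
√(4πDt) = 2.455 m, giving peak height M/(n_e·A·√(4πDt)) = 12.3/(0.30 × 12.5 × 2.455) = 1.336 kg/m³.
(x−vt)²/(4Dt) = (-1.3272)²/(4 × 0.0444 × 10.8) = 0.9183; exp(−0.9183) = 0.3992.
C = 1.336 × 0.3992 = 0.533 kg/m³.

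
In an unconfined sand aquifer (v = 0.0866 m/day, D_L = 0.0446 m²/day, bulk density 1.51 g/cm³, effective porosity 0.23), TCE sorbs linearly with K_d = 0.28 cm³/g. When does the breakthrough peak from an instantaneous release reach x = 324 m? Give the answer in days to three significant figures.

Retardation factor R = 1 + ρ_b·K_d/n = 1 + 1.51 × 0.28/0.23 = 2.838.
Sorption retards both mechanisms: v_R = v/R = 0.03051 m/day, D_R = D/R = 0.01572 m²/day.
Peak time from v_R²t² + 2D_R t − x² = 0: t = (√(D_R² + v_R²x²) − D_R)/v_R².
√(D_R² + v_R²x²) = √(0.01572² + 0.03051² × 324²) = 9.885; v_R² = 0.0009309.
t = (9.885 − 0.01572)/0.0009309 = 10600 days.

10600 days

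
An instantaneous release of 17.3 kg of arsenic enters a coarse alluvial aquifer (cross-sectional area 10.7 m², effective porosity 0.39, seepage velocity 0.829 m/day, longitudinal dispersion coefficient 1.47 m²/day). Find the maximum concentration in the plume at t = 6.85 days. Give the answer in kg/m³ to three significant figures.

The peak of an instantaneous 1D plume sits at x = vt; there the Gaussian factor is 1 and C_max = M/(n_e·A·√(4πDt)), where n_e·A is the pore area the mass is dissolved in.
√(4πDt) = √(4π × 1.47 × 6.85) = 11.25 m, so C_max = 17.3/(0.39 × 10.7 × 11.25) = 0.369 kg/m³.

0.369 kg/m³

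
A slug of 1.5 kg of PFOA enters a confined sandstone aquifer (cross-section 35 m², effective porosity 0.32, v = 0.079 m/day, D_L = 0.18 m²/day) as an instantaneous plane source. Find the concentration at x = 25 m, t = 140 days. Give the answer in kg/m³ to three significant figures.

For an instantaneous plane source, C(x,t) = M/(n_e·A·√(4πDt)) · exp(−(x−vt)²/(4Dt)), with n_e·A the pore (flow) area.
Plume center vt = 0.079 × 140 = 11.06 m, so the well at 25 m is 13.94 m downgradient of the peak.
√(4πDt) = 17.80 m, giving peak height M/(n_e·A·√(4πDt)) = 1.5/(0.32 × 35 × 17.80) = 0.007524 kg/m³.
(x−vt)²/(4Dt) = (13.94)²/(4 × 0.18 × 140) = 1.928; exp(−1.928) = 0.1454.
C = 0.007524 × 0.1454 = 0.00109 kg/m³.

0.00109 kg/m³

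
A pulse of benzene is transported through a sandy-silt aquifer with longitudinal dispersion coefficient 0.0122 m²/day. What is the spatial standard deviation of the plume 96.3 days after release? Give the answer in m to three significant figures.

1.53 m

Dispersive spreading gives a Gaussian with σ² = 2Dt; advection only shifts the center.
σ = √(2 × 0.0122 × 96.3) = 1.53 m.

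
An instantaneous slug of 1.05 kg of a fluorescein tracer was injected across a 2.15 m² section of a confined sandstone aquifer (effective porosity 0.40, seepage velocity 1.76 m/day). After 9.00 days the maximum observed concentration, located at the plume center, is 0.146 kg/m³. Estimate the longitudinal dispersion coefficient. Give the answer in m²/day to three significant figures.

0.618 m²/day

At the plume center C_max = M/(n_e·A·√(4πDt)), so D = M²/(4πt·(n_e·A·C_max)²).
n_e·A·C_max = 0.40 × 2.15 × 0.146 = 0.1256 kg/m.
D = 1.05²/(4π × 9.00 × 0.1256²) = 0.618 m²/day.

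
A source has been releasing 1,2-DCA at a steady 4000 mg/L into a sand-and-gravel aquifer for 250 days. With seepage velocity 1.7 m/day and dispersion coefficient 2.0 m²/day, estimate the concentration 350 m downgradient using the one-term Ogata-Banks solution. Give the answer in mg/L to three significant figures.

For a continuous step input, C/C₀ ≈ ½·erfc((x−vt)/(2√(Dt))).
vt = 1.7 × 250 = 425 m and 2√(Dt) = 2√(2.0 × 250) = 44.72 m.
Argument (x−vt)/(2√(Dt)) = (350 − 425)/44.72 = -1.677; ½·erfc(-1.677) = 0.9911.
C = 4000 × 0.9911 = 3960 mg/L.

3960 mg/L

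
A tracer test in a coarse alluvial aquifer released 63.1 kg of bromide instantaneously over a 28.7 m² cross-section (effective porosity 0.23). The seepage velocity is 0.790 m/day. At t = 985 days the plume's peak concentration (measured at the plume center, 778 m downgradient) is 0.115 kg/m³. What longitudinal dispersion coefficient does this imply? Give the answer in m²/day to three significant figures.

0.558 m²/day

At the plume center C_max = M/(n_e·A·√(4πDt)), so D = M²/(4πt·(n_e·A·C_max)²).
n_e·A·C_max = 0.23 × 28.7 × 0.115 = 0.7591 kg/m.
D = 63.1²/(4π × 985 × 0.7591²) = 0.558 m²/day.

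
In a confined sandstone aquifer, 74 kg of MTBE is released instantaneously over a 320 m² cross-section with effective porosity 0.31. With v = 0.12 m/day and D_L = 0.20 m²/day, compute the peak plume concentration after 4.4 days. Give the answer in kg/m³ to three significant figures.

0.224 kg/m³

The peak of an instantaneous 1D plume sits at x = vt; there the Gaussian factor is 1 and C_max = M/(n_e·A·√(4πDt)), where n_e·A is the pore area the mass is dissolved in.
√(4πDt) = √(4π × 0.20 × 4.4) = 3.325 m, so C_max = 74/(0.31 × 320 × 3.325) = 0.224 kg/m³.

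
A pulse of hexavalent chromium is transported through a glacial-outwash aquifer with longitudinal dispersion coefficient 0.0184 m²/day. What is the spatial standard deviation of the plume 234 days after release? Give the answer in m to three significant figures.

Dispersive spreading gives a Gaussian with σ² = 2Dt; advection only shifts the center.
σ = √(2 × 0.0184 × 234) = 2.93 m.

2.93 m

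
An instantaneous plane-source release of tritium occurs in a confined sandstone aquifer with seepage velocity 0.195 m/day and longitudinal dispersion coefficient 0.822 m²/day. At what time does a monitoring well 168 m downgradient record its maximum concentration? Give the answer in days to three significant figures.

840 days

For the 1D instantaneous-source solution, setting ∂C/∂t = 0 at fixed x gives v²t² + 2Dt − x² = 0, so t = (√(D² + v²x²) − D)/v².
√(D² + v²x²) = √(0.822² + 0.195² × 168²) = 32.77; v² = 0.038025.
t = (32.77 − 0.822)/0.038025 = 840 days (vs. the pure-advection estimate x/v = 862 d).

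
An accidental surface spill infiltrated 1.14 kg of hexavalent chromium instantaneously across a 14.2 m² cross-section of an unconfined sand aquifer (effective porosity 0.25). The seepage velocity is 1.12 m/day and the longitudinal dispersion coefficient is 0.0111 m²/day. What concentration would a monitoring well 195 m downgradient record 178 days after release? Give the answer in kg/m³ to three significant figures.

For an instantaneous plane source, C(x,t) = M/(n_e·A·√(4πDt)) · exp(−(x−vt)²/(4Dt)), with n_e·A the pore (flow) area.
Plume center vt = 1.12 × 178 = 199.36 m, so the well at 195 m is 4.36 m upgradient of the peak.
√(4πDt) = 4.983 m, giving peak height M/(n_e·A·√(4πDt)) = 1.14/(0.25 × 14.2 × 4.983) = 0.06444 kg/m³.
(x−vt)²/(4Dt) = (-4.36)²/(4 × 0.0111 × 178) = 2.405; exp(−2.405) = 0.09027.
C = 0.06444 × 0.09027 = 0.00582 kg/m³.

0.00582 kg/m³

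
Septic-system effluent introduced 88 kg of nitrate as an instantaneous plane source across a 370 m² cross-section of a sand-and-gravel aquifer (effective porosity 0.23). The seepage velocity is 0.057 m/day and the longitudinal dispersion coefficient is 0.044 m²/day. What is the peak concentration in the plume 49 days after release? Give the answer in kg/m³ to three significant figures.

0.199 kg/m³

The peak of an instantaneous 1D plume sits at x = vt; there the Gaussian factor is 1 and C_max = M/(n_e·A·√(4πDt)), where n_e·A is the pore area the mass is dissolved in.
√(4πDt) = √(4π × 0.044 × 49) = 5.205 m, so C_max = 88/(0.23 × 370 × 5.205) = 0.199 kg/m³.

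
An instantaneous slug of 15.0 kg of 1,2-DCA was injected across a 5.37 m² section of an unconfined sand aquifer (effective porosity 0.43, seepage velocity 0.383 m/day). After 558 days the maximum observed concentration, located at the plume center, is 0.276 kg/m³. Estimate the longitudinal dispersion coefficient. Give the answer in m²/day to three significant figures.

At the plume center C_max = M/(n_e·A·√(4πDt)), so D = M²/(4πt·(n_e·A·C_max)²).
n_e·A·C_max = 0.43 × 5.37 × 0.276 = 0.6373 kg/m.
D = 15.0²/(4π × 558 × 0.6373²) = 0.0790 m²/day.

0.0790 m²/day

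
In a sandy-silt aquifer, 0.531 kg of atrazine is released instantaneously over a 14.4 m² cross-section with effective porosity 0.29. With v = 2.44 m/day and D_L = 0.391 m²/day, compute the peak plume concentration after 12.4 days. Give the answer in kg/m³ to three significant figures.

The peak of an instantaneous 1D plume sits at x = vt; there the Gaussian factor is 1 and C_max = M/(n_e·A·√(4πDt)), where n_e·A is the pore area the mass is dissolved in.
√(4πDt) = √(4π × 0.391 × 12.4) = 7.806 m, so C_max = 0.531/(0.29 × 14.4 × 7.806) = 0.0163 kg/m³.

0.0163 kg/m³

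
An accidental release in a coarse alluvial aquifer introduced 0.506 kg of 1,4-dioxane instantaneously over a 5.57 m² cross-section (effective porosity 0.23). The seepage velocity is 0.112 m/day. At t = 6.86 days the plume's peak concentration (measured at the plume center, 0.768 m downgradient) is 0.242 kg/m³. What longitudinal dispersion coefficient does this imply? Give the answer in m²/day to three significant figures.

0.0309 m²/day

At the plume center C_max = M/(n_e·A·√(4πDt)), so D = M²/(4πt·(n_e·A·C_max)²).
n_e·A·C_max = 0.23 × 5.57 × 0.242 = 0.3100 kg/m.
D = 0.506²/(4π × 6.86 × 0.3100²) = 0.0309 m²/day.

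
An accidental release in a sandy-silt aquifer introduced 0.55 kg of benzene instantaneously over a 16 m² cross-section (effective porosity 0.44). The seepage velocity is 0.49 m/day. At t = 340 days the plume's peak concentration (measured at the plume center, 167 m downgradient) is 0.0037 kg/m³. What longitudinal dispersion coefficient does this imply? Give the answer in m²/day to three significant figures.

At the plume center C_max = M/(n_e·A·√(4πDt)), so D = M²/(4πt·(n_e·A·C_max)²).
n_e·A·C_max = 0.44 × 16 × 0.0037 = 0.02605 kg/m.
D = 0.55²/(4π × 340 × 0.02605²) = 0.104 m²/day.

0.104 m²/day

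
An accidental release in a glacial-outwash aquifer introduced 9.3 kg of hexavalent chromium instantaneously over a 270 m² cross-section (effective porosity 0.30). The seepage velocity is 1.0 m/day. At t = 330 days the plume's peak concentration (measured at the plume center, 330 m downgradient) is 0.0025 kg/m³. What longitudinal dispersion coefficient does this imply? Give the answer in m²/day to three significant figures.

0.509 m²/day

At the plume center C_max = M/(n_e·A·√(4πDt)), so D = M²/(4πt·(n_e·A·C_max)²).
n_e·A·C_max = 0.30 × 270 × 0.0025 = 0.2025 kg/m.
D = 9.3²/(4π × 330 × 0.2025²) = 0.509 m²/day.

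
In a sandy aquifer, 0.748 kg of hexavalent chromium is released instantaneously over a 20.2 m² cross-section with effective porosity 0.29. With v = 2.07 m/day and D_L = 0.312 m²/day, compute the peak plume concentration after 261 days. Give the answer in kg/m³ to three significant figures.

0.00399 kg/m³

The peak of an instantaneous 1D plume sits at x = vt; there the Gaussian factor is 1 and C_max = M/(n_e·A·√(4πDt)), where n_e·A is the pore area the mass is dissolved in.
√(4πDt) = √(4π × 0.312 × 261) = 31.99 m, so C_max = 0.748/(0.29 × 20.2 × 31.99) = 0.00399 kg/m³.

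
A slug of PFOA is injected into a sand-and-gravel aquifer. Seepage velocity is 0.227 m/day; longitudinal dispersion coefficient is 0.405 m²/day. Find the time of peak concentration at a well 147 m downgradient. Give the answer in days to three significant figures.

For the 1D instantaneous-source solution, setting ∂C/∂t = 0 at fixed x gives v²t² + 2Dt − x² = 0, so t = (√(D² + v²x²) − D)/v².
√(D² + v²x²) = √(0.405² + 0.227² × 147²) = 33.37; v² = 0.051529.
t = (33.37 − 0.405)/0.051529 = 640 days (vs. the pure-advection estimate x/v = 648 d).

640 days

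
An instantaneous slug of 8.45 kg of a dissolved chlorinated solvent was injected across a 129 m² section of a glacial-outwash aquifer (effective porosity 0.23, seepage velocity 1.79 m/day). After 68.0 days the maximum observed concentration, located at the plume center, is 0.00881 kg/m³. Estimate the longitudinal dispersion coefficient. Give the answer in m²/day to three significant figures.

1.22 m²/day

At the plume center C_max = M/(n_e·A·√(4πDt)), so D = M²/(4πt·(n_e·A·C_max)²).
n_e·A·C_max = 0.23 × 129 × 0.00881 = 0.2614 kg/m.
D = 8.45²/(4π × 68.0 × 0.2614²) = 1.22 m²/day.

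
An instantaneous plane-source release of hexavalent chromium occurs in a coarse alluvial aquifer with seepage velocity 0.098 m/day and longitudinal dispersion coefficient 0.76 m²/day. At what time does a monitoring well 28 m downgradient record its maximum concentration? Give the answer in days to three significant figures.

For the 1D instantaneous-source solution, setting ∂C/∂t = 0 at fixed x gives v²t² + 2Dt − x² = 0, so t = (√(D² + v²x²) − D)/v².
√(D² + v²x²) = √(0.76² + 0.098² × 28²) = 2.847; v² = 0.009604.
t = (2.847 − 0.76)/0.009604 = 217 days (vs. the pure-advection estimate x/v = 286 d).

217 days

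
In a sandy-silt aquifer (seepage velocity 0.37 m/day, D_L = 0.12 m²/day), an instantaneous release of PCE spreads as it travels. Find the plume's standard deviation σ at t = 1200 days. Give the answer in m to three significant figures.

Dispersive spreading gives a Gaussian with σ² = 2Dt; advection only shifts the center.
σ = √(2 × 0.12 × 1200) = 17.0 m.

17.0 m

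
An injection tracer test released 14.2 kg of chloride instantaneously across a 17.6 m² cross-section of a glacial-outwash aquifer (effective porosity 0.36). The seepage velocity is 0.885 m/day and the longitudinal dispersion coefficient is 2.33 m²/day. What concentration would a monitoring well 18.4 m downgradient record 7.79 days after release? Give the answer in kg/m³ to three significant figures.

For an instantaneous plane source, C(x,t) = M/(n_e·A·√(4πDt)) · exp(−(x−vt)²/(4Dt)), with n_e·A the pore (flow) area.
Plume center vt = 0.885 × 7.79 = 6.89415 m, so the well at 18.4 m is 11.50585 m downgradient of the peak.
√(4πDt) = 15.10 m, giving peak height M/(n_e·A·√(4πDt)) = 14.2/(0.36 × 17.6 × 15.10) = 0.1484 kg/m³.
(x−vt)²/(4Dt) = (11.50585)²/(4 × 2.33 × 7.79) = 1.823; exp(−1.823) = 0.1615.
C = 0.1484 × 0.1615 = 0.0240 kg/m³.

0.0240 kg/m³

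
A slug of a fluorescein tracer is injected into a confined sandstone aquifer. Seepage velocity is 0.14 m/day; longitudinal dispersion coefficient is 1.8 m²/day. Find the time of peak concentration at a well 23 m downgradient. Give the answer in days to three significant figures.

For the 1D instantaneous-source solution, setting ∂C/∂t = 0 at fixed x gives v²t² + 2Dt − x² = 0, so t = (√(D² + v²x²) − D)/v².
√(D² + v²x²) = √(1.8² + 0.14² × 23²) = 3.689; v² = 0.0196.
t = (3.689 − 1.8)/0.0196 = 96.4 days (vs. the pure-advection estimate x/v = 164 d).

96.4 days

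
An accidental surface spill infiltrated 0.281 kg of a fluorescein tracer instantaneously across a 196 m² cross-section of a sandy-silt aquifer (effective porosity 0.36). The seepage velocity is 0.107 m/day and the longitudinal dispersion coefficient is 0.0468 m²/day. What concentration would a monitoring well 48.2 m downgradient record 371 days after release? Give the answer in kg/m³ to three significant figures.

9.52e-05 kg/m³

For an instantaneous plane source, C(x,t) = M/(n_e·A·√(4πDt)) · exp(−(x−vt)²/(4Dt)), with n_e·A the pore (flow) area.
Plume center vt = 0.107 × 371 = 39.697 m, so the well at 48.2 m is 8.503 m downgradient of the peak.
√(4πDt) = 14.77 m, giving peak height M/(n_e·A·√(4πDt)) = 0.281/(0.36 × 196 × 14.77) = 0.0002696 kg/m³.
(x−vt)²/(4Dt) = (8.503)²/(4 × 0.0468 × 371) = 1.041; exp(−1.041) = 0.3531.
C = 0.0002696 × 0.3531 = 9.52e-05 kg/m³.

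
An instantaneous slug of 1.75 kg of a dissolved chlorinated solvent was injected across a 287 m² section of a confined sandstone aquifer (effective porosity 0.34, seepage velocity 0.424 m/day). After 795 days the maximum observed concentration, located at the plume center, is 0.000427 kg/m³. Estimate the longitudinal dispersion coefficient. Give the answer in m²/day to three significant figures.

0.177 m²/day

At the plume center C_max = M/(n_e·A·√(4πDt)), so D = M²/(4πt·(n_e·A·C_max)²).
n_e·A·C_max = 0.34 × 287 × 0.000427 = 0.04167 kg/m.
D = 1.75²/(4π × 795 × 0.04167²) = 0.177 m²/day.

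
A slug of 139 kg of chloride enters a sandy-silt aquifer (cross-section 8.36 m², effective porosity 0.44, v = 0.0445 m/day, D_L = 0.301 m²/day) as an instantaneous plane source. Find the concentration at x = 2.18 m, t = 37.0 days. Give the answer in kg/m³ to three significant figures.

3.17 kg/m³

For an instantaneous plane source, C(x,t) = M/(n_e·A·√(4πDt)) · exp(−(x−vt)²/(4Dt)), with n_e·A the pore (flow) area.
Plume center vt = 0.0445 × 37.0 = 1.6465 m, so the well at 2.18 m is 0.5335 m downgradient of the peak.
√(4πDt) = 11.83 m, giving peak height M/(n_e·A·√(4πDt)) = 139/(0.44 × 8.36 × 11.83) = 3.194 kg/m³.
(x−vt)²/(4Dt) = (0.5335)²/(4 × 0.301 × 37.0) = 0.006389; exp(−0.006389) = 0.9936.
C = 3.194 × 0.9936 = 3.17 kg/m³.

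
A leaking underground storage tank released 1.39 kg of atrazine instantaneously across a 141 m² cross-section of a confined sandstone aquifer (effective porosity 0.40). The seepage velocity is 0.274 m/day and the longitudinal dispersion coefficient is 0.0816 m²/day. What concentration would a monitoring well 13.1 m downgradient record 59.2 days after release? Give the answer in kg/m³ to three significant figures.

0.00191 kg/m³

For an instantaneous plane source, C(x,t) = M/(n_e·A·√(4πDt)) · exp(−(x−vt)²/(4Dt)), with n_e·A the pore (flow) area.
Plume center vt = 0.274 × 59.2 = 16.2208 m, so the well at 13.1 m is 3.1208 m upgradient of the peak.
√(4πDt) = 7.791 m, giving peak height M/(n_e·A·√(4πDt)) = 1.39/(0.40 × 141 × 7.791) = 0.003163 kg/m³.
(x−vt)²/(4Dt) = (-3.1208)²/(4 × 0.0816 × 59.2) = 0.5040; exp(−0.5040) = 0.6041.
C = 0.003163 × 0.6041 = 0.00191 kg/m³.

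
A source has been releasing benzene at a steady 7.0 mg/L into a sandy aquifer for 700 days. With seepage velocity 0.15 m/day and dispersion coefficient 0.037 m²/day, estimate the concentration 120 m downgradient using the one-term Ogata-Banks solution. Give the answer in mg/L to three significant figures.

For a continuous step input, C/C₀ ≈ ½·erfc((x−vt)/(2√(Dt))).
vt = 0.15 × 700 = 105 m and 2√(Dt) = 2√(0.037 × 700) = 10.18 m.
Argument (x−vt)/(2√(Dt)) = (120 − 105)/10.18 = 1.473; ½·erfc(1.473) = 0.01862.
C = 7.0 × 0.01862 = 0.130 mg/L.

0.130 mg/L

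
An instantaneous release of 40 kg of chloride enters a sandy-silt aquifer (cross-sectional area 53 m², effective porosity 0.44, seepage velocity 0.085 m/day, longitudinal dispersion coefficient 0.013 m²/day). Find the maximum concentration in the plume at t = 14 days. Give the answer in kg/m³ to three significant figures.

1.13 kg/m³

The peak of an instantaneous 1D plume sits at x = vt; there the Gaussian factor is 1 and C_max = M/(n_e·A·√(4πDt)), where n_e·A is the pore area the mass is dissolved in.
√(4πDt) = √(4π × 0.013 × 14) = 1.512 m, so C_max = 40/(0.44 × 53 × 1.512) = 1.13 kg/m³.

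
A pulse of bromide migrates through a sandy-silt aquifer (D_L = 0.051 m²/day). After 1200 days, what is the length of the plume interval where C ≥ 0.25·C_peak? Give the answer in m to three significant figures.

36.8 m

The plume is Gaussian with σ = √(2Dt) = √(2 × 0.051 × 1200) = 11.06 m.
C/C_peak = exp(−Δx²/(2σ²)) = 0.25 ⇒ Δx = σ·√(−2 ln 0.25) = 11.06 × 1.665 = 18.41 m.
Width = 2Δx = 36.8 m.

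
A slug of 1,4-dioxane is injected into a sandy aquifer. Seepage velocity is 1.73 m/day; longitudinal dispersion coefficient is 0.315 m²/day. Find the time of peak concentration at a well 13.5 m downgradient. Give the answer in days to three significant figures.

For the 1D instantaneous-source solution, setting ∂C/∂t = 0 at fixed x gives v²t² + 2Dt − x² = 0, so t = (√(D² + v²x²) − D)/v².
√(D² + v²x²) = √(0.315² + 1.73² × 13.5²) = 23.36; v² = 2.9929.
t = (23.36 − 0.315)/2.9929 = 7.70 days (vs. the pure-advection estimate x/v = 7.80 d).

7.70 days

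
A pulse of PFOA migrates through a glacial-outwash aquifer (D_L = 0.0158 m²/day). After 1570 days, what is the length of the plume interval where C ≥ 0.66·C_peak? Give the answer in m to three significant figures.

The plume is Gaussian with σ = √(2Dt) = √(2 × 0.0158 × 1570) = 7.044 m.
C/C_peak = exp(−Δx²/(2σ²)) = 0.66 ⇒ Δx = σ·√(−2 ln 0.66) = 7.044 × 0.9116 = 6.421 m.
Width = 2Δx = 12.8 m.

12.8 m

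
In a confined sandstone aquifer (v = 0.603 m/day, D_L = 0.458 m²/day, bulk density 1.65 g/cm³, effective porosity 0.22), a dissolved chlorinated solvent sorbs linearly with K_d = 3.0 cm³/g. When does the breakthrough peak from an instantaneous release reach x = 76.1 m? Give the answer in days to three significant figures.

Retardation factor R = 1 + ρ_b·K_d/n = 1 + 1.65 × 3.0/0.22 = 23.50.
Sorption retards both mechanisms: v_R = v/R = 0.02566 m/day, D_R = D/R = 0.01949 m²/day.
Peak time from v_R²t² + 2D_R t − x² = 0: t = (√(D_R² + v_R²x²) − D_R)/v_R².
√(D_R² + v_R²x²) = √(0.01949² + 0.02566² × 76.1²) = 1.953; v_R² = 0.0006584.
t = (1.953 − 0.01949)/0.0006584 = 2940 days.

2940 days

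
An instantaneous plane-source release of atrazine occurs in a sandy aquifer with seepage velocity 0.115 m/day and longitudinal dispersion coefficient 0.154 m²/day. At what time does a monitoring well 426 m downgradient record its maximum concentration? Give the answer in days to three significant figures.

For the 1D instantaneous-source solution, setting ∂C/∂t = 0 at fixed x gives v²t² + 2Dt − x² = 0, so t = (√(D² + v²x²) − D)/v².
√(D² + v²x²) = √(0.154² + 0.115² × 426²) = 48.99; v² = 0.013225.
t = (48.99 − 0.154)/0.013225 = 3690 days (vs. the pure-advection estimate x/v = 3700 d).

3690 days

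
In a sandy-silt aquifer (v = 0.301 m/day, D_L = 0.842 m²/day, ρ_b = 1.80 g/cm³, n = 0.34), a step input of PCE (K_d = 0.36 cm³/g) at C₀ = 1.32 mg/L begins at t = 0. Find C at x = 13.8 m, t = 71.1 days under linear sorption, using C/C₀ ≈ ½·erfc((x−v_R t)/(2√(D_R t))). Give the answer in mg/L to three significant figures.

Retardation factor R = 1 + ρ_b·K_d/n = 1 + 1.80 × 0.36/0.34 = 2.906.
Sorption retards both mechanisms: v_R = v/R = 0.1036 m/day, D_R = D/R = 0.2897 m²/day.
v_R·t = 0.1036 × 71.1 = 7.36596 m; 2√(D_R t) = 9.077 m; argument = (13.8 − 7.36596)/9.077 = 0.7088.
C = C₀ × ½·erfc(0.7088) = 1.32 × 0.1581 = 0.209 mg/L.

0.209 mg/L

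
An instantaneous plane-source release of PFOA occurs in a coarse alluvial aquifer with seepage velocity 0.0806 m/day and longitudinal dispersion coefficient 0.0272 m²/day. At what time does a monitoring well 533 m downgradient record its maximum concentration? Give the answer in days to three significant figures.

6610 days

For the 1D instantaneous-source solution, setting ∂C/∂t = 0 at fixed x gives v²t² + 2Dt − x² = 0, so t = (√(D² + v²x²) − D)/v².
√(D² + v²x²) = √(0.0272² + 0.0806² × 533²) = 42.96; v² = 0.00649636.
t = (42.96 − 0.0272)/0.00649636 = 6610 days (vs. the pure-advection estimate x/v = 6610 d).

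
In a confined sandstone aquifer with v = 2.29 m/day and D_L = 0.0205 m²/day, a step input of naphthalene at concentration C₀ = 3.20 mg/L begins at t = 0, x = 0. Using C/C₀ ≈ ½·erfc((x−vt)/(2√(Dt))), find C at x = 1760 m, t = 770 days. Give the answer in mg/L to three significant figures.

For a continuous step input, C/C₀ ≈ ½·erfc((x−vt)/(2√(Dt))).
vt = 2.29 × 770 = 1763.3 m and 2√(Dt) = 2√(0.0205 × 770) = 7.946 m.
Argument (x−vt)/(2√(Dt)) = (1760 − 1763.3)/7.946 = -0.4153; ½·erfc(-0.4153) = 0.7215.
C = 3.20 × 0.7215 = 2.31 mg/L.

2.31 mg/L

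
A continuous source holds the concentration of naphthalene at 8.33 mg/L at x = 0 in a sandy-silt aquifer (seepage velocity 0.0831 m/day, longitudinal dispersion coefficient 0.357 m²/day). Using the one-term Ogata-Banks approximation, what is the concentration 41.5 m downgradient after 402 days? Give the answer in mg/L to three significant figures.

For a continuous step input, C/C₀ ≈ ½·erfc((x−vt)/(2√(Dt))).
vt = 0.0831 × 402 = 33.4062 m and 2√(Dt) = 2√(0.357 × 402) = 23.96 m.
Argument (x−vt)/(2√(Dt)) = (41.5 − 33.4062)/23.96 = 0.3378; ½·erfc(0.3378) = 0.3164.
C = 8.33 × 0.3164 = 2.64 mg/L.

2.64 mg/L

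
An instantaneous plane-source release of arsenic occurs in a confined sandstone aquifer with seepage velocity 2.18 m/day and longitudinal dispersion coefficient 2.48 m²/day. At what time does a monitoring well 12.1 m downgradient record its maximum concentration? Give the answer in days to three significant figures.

For the 1D instantaneous-source solution, setting ∂C/∂t = 0 at fixed x gives v²t² + 2Dt − x² = 0, so t = (√(D² + v²x²) − D)/v².
√(D² + v²x²) = √(2.48² + 2.18² × 12.1²) = 26.49; v² = 4.7524.
t = (26.49 − 2.48)/4.7524 = 5.05 days (vs. the pure-advection estimate x/v = 5.55 d).

5.05 days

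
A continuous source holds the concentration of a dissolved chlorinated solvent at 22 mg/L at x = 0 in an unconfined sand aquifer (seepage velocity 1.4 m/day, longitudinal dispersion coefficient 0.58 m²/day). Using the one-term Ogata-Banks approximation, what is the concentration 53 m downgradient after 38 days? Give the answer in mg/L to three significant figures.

For a continuous step input, C/C₀ ≈ ½·erfc((x−vt)/(2√(Dt))).
vt = 1.4 × 38 = 53.2 m and 2√(Dt) = 2√(0.58 × 38) = 9.389 m.
Argument (x−vt)/(2√(Dt)) = (53 − 53.2)/9.389 = -0.02130; ½·erfc(-0.02130) = 0.5120.
C = 22 × 0.5120 = 11.3 mg/L.

11.3 mg/L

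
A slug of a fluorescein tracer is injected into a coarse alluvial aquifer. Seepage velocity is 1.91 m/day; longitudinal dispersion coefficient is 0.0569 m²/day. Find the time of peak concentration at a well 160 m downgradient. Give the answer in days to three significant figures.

For the 1D instantaneous-source solution, setting ∂C/∂t = 0 at fixed x gives v²t² + 2Dt − x² = 0, so t = (√(D² + v²x²) − D)/v².
√(D² + v²x²) = √(0.0569² + 1.91² × 160²) = 305.6; v² = 3.6481.
t = (305.6 − 0.0569)/3.6481 = 83.8 days (vs. the pure-advection estimate x/v = 83.8 d).

83.8 days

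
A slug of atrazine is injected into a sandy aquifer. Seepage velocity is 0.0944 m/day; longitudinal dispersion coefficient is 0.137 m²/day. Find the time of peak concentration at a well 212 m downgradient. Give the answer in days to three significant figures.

For the 1D instantaneous-source solution, setting ∂C/∂t = 0 at fixed x gives v²t² + 2Dt − x² = 0, so t = (√(D² + v²x²) − D)/v².
√(D² + v²x²) = √(0.137² + 0.0944² × 212²) = 20.01; v² = 0.00891136.
t = (20.01 − 0.137)/0.00891136 = 2230 days (vs. the pure-advection estimate x/v = 2250 d).

2230 days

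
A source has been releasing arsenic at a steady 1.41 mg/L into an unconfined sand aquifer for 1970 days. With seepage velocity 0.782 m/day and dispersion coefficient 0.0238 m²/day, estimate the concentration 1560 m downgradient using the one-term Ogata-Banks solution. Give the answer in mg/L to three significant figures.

0.0314 mg/L

For a continuous step input, C/C₀ ≈ ½·erfc((x−vt)/(2√(Dt))).
vt = 0.782 × 1970 = 1540.54 m and 2√(Dt) = 2√(0.0238 × 1970) = 13.69 m.
Argument (x−vt)/(2√(Dt)) = (1560 − 1540.54)/13.69 = 1.421; ½·erfc(1.421) = 0.02224.
C = 1.41 × 0.02224 = 0.0314 mg/L.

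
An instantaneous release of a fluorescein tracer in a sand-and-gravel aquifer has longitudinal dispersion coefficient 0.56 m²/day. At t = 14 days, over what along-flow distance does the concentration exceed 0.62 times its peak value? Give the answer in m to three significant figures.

The plume is Gaussian with σ = √(2Dt) = √(2 × 0.56 × 14) = 3.960 m.
C/C_peak = exp(−Δx²/(2σ²)) = 0.62 ⇒ Δx = σ·√(−2 ln 0.62) = 3.960 × 0.9778 = 3.872 m.
Width = 2Δx = 7.74 m.

7.74 m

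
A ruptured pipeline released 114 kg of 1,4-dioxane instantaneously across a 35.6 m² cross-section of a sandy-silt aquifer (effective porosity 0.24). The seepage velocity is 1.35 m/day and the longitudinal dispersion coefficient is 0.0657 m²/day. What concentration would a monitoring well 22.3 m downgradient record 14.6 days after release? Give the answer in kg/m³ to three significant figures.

0.669 kg/m³

For an instantaneous plane source, C(x,t) = M/(n_e·A·√(4πDt)) · exp(−(x−vt)²/(4Dt)), with n_e·A the pore (flow) area.
Plume center vt = 1.35 × 14.6 = 19.71 m, so the well at 22.3 m is 2.59 m downgradient of the peak.
√(4πDt) = 3.472 m, giving peak height M/(n_e·A·√(4πDt)) = 114/(0.24 × 35.6 × 3.472) = 3.843 kg/m³.
(x−vt)²/(4Dt) = (2.59)²/(4 × 0.0657 × 14.6) = 1.748; exp(−1.748) = 0.1741.
C = 3.843 × 0.1741 = 0.669 kg/m³.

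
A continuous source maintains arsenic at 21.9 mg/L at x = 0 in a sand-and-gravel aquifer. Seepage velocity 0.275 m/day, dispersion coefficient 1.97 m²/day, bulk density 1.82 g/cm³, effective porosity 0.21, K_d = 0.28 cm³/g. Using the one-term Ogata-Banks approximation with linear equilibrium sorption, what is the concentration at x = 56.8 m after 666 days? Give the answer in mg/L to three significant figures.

9.89 mg/L

Retardation factor R = 1 + ρ_b·K_d/n = 1 + 1.82 × 0.28/0.21 = 3.427.
Sorption retards both mechanisms: v_R = v/R = 0.08025 m/day, D_R = D/R = 0.5748 m²/day.
v_R·t = 0.08025 × 666 = 53.4465 m; 2√(D_R t) = 39.13 m; argument = (56.8 − 53.4465)/39.13 = 0.08570.
C = C₀ × ½·erfc(0.08570) = 21.9 × 0.4518 = 9.89 mg/L.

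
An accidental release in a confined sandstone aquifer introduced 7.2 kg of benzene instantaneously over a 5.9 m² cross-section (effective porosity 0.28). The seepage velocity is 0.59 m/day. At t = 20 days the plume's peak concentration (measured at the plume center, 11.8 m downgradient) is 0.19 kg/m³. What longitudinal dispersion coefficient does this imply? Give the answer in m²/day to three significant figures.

At the plume center C_max = M/(n_e·A·√(4πDt)), so D = M²/(4πt·(n_e·A·C_max)²).
n_e·A·C_max = 0.28 × 5.9 × 0.19 = 0.3139 kg/m.
D = 7.2²/(4π × 20 × 0.3139²) = 2.09 m²/day.

2.09 m²/day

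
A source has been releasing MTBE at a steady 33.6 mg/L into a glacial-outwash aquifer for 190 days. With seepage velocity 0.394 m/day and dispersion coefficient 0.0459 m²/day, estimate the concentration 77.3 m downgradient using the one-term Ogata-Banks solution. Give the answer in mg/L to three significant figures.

9.39 mg/L

For a continuous step input, C/C₀ ≈ ½·erfc((x−vt)/(2√(Dt))).
vt = 0.394 × 190 = 74.86 m and 2√(Dt) = 2√(0.0459 × 190) = 5.906 m.
Argument (x−vt)/(2√(Dt)) = (77.3 − 74.86)/5.906 = 0.4131; ½·erfc(0.4131) = 0.2795.
C = 33.6 × 0.2795 = 9.39 mg/L.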